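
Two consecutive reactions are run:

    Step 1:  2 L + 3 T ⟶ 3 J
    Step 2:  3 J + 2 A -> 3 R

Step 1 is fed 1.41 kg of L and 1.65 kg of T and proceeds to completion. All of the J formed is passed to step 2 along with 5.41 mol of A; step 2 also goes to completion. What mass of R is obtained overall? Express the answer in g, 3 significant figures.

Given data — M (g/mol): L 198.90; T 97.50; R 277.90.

Step 1:
n(L) = 1.410×1000 / 198.90 = 7.089 mol
n(T) = 1.650×1000 / 97.50 = 16.92 mol
n/ν for L = 7.089/2 = 3.545
n/ν for T = 16.92/3 = 5.640
Smallest n/ν is L → limiting reagent.
n(J) produced = (3/2) × 7.089 = 10.63 mol
Step 2:
n(J) available = 10.63 mol
n(A) = 5.410 mol
n/ν for J = 10.63/3 = 3.543
n/ν for A = 5.410/2 = 2.705
Smallest n/ν is A → limiting reagent.
n(R) = (3/2) × 5.410 = 8.115 mol
mass = 8.115 × 277.90 = 2255 g

2260 g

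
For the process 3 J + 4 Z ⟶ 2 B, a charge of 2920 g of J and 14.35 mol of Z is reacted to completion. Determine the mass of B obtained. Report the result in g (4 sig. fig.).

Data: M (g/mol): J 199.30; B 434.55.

3118 g

n(J) = 2920 / 199.30 = 14.65 mol
n(Z) = 14.35 mol
n/ν for J = 14.65/3 = 4.883
n/ν for Z = 14.35/4 = 3.588
Smallest n/ν is Z → limiting reagent.
n(B) = (2/4) × 14.35 = 7.175 mol
mass = 7.175 × 434.55 = 3118 g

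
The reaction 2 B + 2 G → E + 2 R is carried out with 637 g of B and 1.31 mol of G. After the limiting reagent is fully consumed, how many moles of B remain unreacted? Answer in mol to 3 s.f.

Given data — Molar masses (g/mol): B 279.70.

n(B) = 637.0 / 279.70 = 2.277 mol
n(G) = 1.310 mol
n/ν for B = 2.277/2 = 1.139
n/ν for G = 1.310/2 = 0.6550
Smallest n/ν is G → limiting reagent.
B consumed = (2/2) × 1.310 = 1.310 mol
B remaining = 2.277 − 1.310 = 0.9670 mol

0.967 mol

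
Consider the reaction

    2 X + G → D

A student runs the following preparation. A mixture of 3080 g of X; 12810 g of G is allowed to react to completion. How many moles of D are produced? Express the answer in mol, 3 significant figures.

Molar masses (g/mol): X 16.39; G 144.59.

88.6 mol

n(X) = 3080 / 16.39 = 187.9 mol
n(G) = 12810 / 144.59 = 88.60 mol
n/ν for X = 187.9/2 = 93.95
n/ν for G = 88.60/1 = 88.60
Smallest n/ν is G → limiting reagent.
n(D) = (1/1) × 88.60 = 88.60 mol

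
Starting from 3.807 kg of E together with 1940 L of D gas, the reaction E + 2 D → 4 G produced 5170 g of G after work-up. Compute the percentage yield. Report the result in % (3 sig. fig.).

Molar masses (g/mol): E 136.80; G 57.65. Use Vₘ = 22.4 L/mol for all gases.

80.6 %

n(E) = 3.807×1000 / 136.80 = 27.83 mol
n(D) = 1940 / 22.4 = 86.61 mol
n/ν for E = 27.83/1 = 27.83
n/ν for D = 86.61/2 = 43.31
Smallest n/ν is E → limiting reagent.
theoretical n(G) = (4/1) × 27.83 = 111.3 mol → 6416 g
% yield = 5170 / 6416 × 100 = 80.58 %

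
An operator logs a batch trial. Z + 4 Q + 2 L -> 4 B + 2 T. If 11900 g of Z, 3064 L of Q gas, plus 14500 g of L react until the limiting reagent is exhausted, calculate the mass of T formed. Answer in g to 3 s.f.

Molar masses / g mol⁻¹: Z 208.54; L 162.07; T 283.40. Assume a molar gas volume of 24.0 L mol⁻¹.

n(Z) = 11900 / 208.54 = 57.06 mol
n(Q) = 3064 / 24.0 = 127.7 mol
n(L) = 14500 / 162.07 = 89.47 mol
n/ν → Z: 57.06, Q: 31.93, L: 44.74; Q is limiting.
n(T) = (2/4) × 127.7 = 63.85 mol
mass = 63.85 × 283.40 = 18100 g

18100 g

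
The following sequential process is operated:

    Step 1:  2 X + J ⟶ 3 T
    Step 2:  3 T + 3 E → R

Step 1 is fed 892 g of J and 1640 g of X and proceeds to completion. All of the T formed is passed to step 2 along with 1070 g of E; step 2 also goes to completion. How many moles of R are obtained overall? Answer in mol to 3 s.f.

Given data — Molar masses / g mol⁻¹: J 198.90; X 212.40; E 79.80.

Step 1:
n(J) = 892.0 / 198.90 = 4.485 mol
n(X) = 1640 / 212.40 = 7.721 mol
n/ν for J = 4.485/1 = 4.485
n/ν for X = 7.721/2 = 3.861
Smallest n/ν is X → limiting reagent.
n(T) produced = (3/2) × 7.721 = 11.58 mol
Step 2:
n(T) available = 11.58 mol
n(E) = 1070 / 79.80 = 13.41 mol
n/ν for T = 11.58/3 = 3.860
n/ν for E = 13.41/3 = 4.470
Smallest n/ν is T → limiting reagent.
n(R) = (1/3) × 11.58 = 3.860 mol

3.86 mol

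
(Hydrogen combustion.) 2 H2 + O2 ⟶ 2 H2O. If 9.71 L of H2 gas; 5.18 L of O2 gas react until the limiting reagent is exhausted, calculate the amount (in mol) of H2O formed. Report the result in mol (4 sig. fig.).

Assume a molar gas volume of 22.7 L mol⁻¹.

n(H2) = 9.710 / 22.7 = 0.4278 mol
n(O2) = 5.180 / 22.7 = 0.2282 mol
n/ν → H2: 0.2139, O2: 0.2282; H2 is limiting.
n(H2O) = (2/2) × 0.4278 = 0.4278 mol

0.4278 mol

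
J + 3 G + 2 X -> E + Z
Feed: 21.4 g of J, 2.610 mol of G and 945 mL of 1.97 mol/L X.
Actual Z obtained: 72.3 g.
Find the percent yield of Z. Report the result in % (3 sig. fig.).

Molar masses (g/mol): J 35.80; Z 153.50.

n(J) = 21.40 / 35.80 = 0.5978 mol
n(G) = 2.610 mol
n(X) = 1.97 × 945.0/1000 = 1.862 mol
n/ν for J = 0.5978/1 = 0.5978
n/ν for G = 2.610/3 = 0.8700
n/ν for X = 1.862/2 = 0.9310
Smallest n/ν is J → limiting reagent.
theoretical n(Z) = (1/1) × 0.5978 = 0.5978 mol → 91.76 g
% yield = 72.3 / 91.76 × 100 = 78.79 %

78.8 %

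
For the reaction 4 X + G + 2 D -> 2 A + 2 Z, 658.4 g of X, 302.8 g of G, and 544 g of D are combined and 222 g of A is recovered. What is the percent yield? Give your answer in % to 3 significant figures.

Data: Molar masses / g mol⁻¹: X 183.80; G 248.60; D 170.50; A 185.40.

66.9 %

n(X) = 658.4 / 183.80 = 3.582 mol
n(G) = 302.8 / 248.60 = 1.218 mol
n(D) = 544.0 / 170.50 = 3.191 mol
n/ν for X = 3.582/4 = 0.8955
n/ν for G = 1.218/1 = 1.218
n/ν for D = 3.191/2 = 1.596
Smallest n/ν is X → limiting reagent.
theoretical n(A) = (2/4) × 3.582 = 1.791 mol → 332.1 g
% yield = 222 / 332.1 × 100 = 66.85 %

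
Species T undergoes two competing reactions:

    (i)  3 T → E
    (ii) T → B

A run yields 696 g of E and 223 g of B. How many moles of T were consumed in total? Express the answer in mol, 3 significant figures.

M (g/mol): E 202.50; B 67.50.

13.6 mol

n(E) = 696 / 202.50 = 3.437 mol
n(B) = 223 / 67.50 = 3.304 mol
n(T) via (i) = (3/1)×3.437 = 10.31 mol
n(T) via (ii) = (1/1)×3.304 = 3.304 mol
total n(T) = 10.31 + 3.304 = 13.61 mol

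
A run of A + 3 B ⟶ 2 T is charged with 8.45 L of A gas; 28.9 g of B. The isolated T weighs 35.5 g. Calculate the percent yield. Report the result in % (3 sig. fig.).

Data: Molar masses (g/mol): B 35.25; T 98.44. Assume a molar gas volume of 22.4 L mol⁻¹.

66.0 %

n(A) = 8.450 / 22.4 = 0.3772 mol
n(B) = 28.90 / 35.25 = 0.8199 mol
n/ν for A = 0.3772/1 = 0.3772
n/ν for B = 0.8199/3 = 0.2733
Smallest n/ν is B → limiting reagent.
theoretical n(T) = (2/3) × 0.8199 = 0.5466 mol → 53.81 g
% yield = 35.5 / 53.81 × 100 = 65.97 %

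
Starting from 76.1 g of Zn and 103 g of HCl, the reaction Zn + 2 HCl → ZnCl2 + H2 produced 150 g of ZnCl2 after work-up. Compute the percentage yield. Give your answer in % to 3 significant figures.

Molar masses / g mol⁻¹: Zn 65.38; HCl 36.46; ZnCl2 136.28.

n(Zn) = 76.10 / 65.38 = 1.164 mol
n(HCl) = 103.0 / 36.46 = 2.825 mol
n/ν for Zn = 1.164/1 = 1.164
n/ν for HCl = 2.825/2 = 1.413
Smallest n/ν is Zn → limiting reagent.
theoretical n(ZnCl2) = (1/1) × 1.164 = 1.164 mol → 158.6 g
% yield = 150 / 158.6 × 100 = 94.58 %

94.6 %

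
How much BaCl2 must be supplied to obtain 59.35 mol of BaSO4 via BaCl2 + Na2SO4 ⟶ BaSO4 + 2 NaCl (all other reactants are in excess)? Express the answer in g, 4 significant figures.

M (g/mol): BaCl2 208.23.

n(BaSO4) = 59.35 mol
n(BaCl2) = (1/1) × 59.35 = 59.35 mol
mass = 59.35 × 208.23 = 12360 g

12360 g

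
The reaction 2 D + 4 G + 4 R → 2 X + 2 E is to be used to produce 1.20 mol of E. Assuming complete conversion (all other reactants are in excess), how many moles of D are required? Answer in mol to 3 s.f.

n(E) = 1.200 mol
n(D) = (2/2) × 1.200 = 1.200 mol

1.20 mol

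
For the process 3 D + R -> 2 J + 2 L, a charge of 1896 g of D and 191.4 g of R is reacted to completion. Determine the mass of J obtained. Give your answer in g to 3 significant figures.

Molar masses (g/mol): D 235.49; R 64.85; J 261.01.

n(D) = 1896 / 235.49 = 8.051 mol
n(R) = 191.4 / 64.85 = 2.951 mol
n/ν → D: 2.684, R: 2.951; D is limiting.
n(J) = (2/3) × 8.051 = 5.367 mol
mass = 5.367 × 261.01 = 1401 g

1400 g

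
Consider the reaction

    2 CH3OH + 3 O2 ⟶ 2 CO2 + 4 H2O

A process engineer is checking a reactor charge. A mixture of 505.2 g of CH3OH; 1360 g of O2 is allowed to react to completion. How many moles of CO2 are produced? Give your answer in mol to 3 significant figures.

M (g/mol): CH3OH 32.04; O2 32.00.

n(CH3OH) = 505.2 / 32.04 = 15.77 mol
n(O2) = 1360 / 32.00 = 42.50 mol
n/ν for CH3OH = 15.77/2 = 7.885
n/ν for O2 = 42.50/3 = 14.17
Smallest n/ν is CH3OH → limiting reagent.
n(CO2) = (2/2) × 15.77 = 15.77 mol

15.8 mol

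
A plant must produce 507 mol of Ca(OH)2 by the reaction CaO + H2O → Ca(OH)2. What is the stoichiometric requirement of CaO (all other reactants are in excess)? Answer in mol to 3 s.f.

n(Ca(OH)2) = 507.0 mol
n(CaO) = (1/1) × 507.0 = 507.0 mol

507 mol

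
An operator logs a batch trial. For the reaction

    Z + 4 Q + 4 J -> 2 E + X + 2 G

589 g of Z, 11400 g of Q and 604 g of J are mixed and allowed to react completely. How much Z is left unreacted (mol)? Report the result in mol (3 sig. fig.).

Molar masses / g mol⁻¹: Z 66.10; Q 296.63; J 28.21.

n(Z) = 589.0 / 66.10 = 8.911 mol
n(Q) = 11400 / 296.63 = 38.43 mol
n(J) = 604.0 / 28.21 = 21.41 mol
n/ν for Z = 8.911/1 = 8.911
n/ν for Q = 38.43/4 = 9.608
n/ν for J = 21.41/4 = 5.353
Smallest n/ν is J → limiting reagent.
Z consumed = (1/4) × 21.41 = 5.353 mol
Z remaining = 8.911 − 5.353 = 3.558 mol

3.56 mol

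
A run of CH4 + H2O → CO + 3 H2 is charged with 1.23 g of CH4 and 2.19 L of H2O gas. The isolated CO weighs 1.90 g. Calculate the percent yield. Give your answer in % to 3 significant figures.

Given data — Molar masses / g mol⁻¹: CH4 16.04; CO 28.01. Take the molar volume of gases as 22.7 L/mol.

88.5 %

n(CH4) = 1.230 / 16.04 = 0.07668 mol
n(H2O) = 2.190 / 22.7 = 0.09648 mol
n/ν for CH4 = 0.07668/1 = 0.07668
n/ν for H2O = 0.09648/1 = 0.09648
Smallest n/ν is CH4 → limiting reagent.
theoretical n(CO) = (1/1) × 0.07668 = 0.07668 mol → 2.148 g
% yield = 1.90 / 2.148 × 100 = 88.45 %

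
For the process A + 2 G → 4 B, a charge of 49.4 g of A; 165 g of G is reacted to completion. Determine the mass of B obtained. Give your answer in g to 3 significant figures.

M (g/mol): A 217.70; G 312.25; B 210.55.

191 g

n(A) = 49.40 / 217.70 = 0.2269 mol
n(G) = 165.0 / 312.25 = 0.5284 mol
n/ν → A: 0.2269, G: 0.2642; A is limiting.
n(B) = (4/1) × 0.2269 = 0.9076 mol
mass = 0.9076 × 210.55 = 191.1 g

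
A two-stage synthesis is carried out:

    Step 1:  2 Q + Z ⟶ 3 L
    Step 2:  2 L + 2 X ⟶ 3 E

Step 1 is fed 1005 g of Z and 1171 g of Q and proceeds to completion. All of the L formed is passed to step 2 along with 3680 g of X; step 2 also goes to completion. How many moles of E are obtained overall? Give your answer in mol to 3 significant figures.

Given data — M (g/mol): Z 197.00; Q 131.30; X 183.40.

Step 1:
n(Z) = 1005 / 197.00 = 5.102 mol
n(Q) = 1171 / 131.30 = 8.919 mol
n/ν for Z = 5.102/1 = 5.102
n/ν for Q = 8.919/2 = 4.460
Smallest n/ν is Q → limiting reagent.
n(L) produced = (3/2) × 8.919 = 13.38 mol
Step 2:
n(L) available = 13.38 mol
n(X) = 3680 / 183.40 = 20.07 mol
n/ν for L = 13.38/2 = 6.690
n/ν for X = 20.07/2 = 10.04
Smallest n/ν is L → limiting reagent.
n(E) = (3/2) × 13.38 = 20.07 mol

20.1 mol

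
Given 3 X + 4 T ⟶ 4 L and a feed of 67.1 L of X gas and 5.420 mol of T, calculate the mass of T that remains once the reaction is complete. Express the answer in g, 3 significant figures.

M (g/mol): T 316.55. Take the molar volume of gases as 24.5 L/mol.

n(X) = 67.10 / 24.5 = 2.739 mol
n(T) = 5.420 mol
n/ν → X: 0.9130, T: 1.355; X is limiting.
T consumed = (4/3) × 2.739 = 3.652 mol
T remaining = 5.420 − 3.652 = 1.768 mol
mass = 1.768 × 316.55 = 559.7 g

560 g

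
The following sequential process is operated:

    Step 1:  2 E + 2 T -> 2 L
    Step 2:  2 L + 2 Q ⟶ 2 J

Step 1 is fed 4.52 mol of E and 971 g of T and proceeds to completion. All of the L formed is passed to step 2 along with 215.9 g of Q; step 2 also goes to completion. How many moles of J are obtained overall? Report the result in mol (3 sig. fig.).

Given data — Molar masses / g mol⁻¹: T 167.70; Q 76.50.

Step 1:
n(E) = 4.520 mol
n(T) = 971.0 / 167.70 = 5.790 mol
n/ν → E: 2.260, T: 2.895; E is limiting.
n(L) produced = (2/2) × 4.520 = 4.520 mol
Step 2:
n(L) available = 4.520 mol
n(Q) = 215.9 / 76.50 = 2.822 mol
n/ν → L: 2.260, Q: 1.411; Q is limiting.
n(J) = (2/2) × 2.822 = 2.822 mol

2.82 mol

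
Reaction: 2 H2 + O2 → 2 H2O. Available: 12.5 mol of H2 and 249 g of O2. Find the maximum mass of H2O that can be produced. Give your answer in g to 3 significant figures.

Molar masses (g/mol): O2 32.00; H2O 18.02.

n(H2) = 12.50 mol
n(O2) = 249.0 / 32.00 = 7.781 mol
n/ν for H2 = 12.50/2 = 6.250
n/ν for O2 = 7.781/1 = 7.781
Smallest n/ν is H2 → limiting reagent.
n(H2O) = (2/2) × 12.50 = 12.50 mol
mass = 12.50 × 18.02 = 225.3 g

225 g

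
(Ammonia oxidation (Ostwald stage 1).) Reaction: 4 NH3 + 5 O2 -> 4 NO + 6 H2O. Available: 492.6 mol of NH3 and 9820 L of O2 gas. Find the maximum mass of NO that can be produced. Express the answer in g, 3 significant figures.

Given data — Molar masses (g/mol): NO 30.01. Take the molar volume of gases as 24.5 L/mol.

n(NH3) = 492.6 mol
n(O2) = 9820 / 24.5 = 400.8 mol
n/ν → NH3: 123.2, O2: 80.16; O2 is limiting.
n(NO) = (4/5) × 400.8 = 320.6 mol
mass = 320.6 × 30.01 = 9621 g

9620 g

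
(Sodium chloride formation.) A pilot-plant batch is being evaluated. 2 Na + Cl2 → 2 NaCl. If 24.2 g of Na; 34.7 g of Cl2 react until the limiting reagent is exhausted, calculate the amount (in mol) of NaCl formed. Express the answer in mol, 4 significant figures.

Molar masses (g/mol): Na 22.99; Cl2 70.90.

n(Na) = 24.20 / 22.99 = 1.053 mol
n(Cl2) = 34.70 / 70.90 = 0.4894 mol
n/ν for Na = 1.053/2 = 0.5265
n/ν for Cl2 = 0.4894/1 = 0.4894
Smallest n/ν is Cl2 → limiting reagent.
n(NaCl) = (2/1) × 0.4894 = 0.9788 mol

0.9788 mol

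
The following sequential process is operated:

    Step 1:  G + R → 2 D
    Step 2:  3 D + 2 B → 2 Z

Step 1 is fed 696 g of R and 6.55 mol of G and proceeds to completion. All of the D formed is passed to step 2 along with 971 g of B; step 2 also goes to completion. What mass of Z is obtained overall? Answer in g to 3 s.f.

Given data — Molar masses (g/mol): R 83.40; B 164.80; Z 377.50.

2220 g

Step 1:
n(R) = 696.0 / 83.40 = 8.345 mol
n(G) = 6.550 mol
n/ν → R: 8.345, G: 6.550; G is limiting.
n(D) produced = (2/1) × 6.550 = 13.10 mol
Step 2:
n(D) available = 13.10 mol
n(B) = 971.0 / 164.80 = 5.892 mol
n/ν → D: 4.367, B: 2.946; B is limiting.
n(Z) = (2/2) × 5.892 = 5.892 mol
mass = 5.892 × 377.50 = 2224 g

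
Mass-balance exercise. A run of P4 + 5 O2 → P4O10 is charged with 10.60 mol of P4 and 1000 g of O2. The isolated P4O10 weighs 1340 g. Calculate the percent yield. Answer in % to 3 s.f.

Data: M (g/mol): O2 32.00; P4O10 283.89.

n(P4) = 10.60 mol
n(O2) = 1000 / 32.00 = 31.25 mol
n/ν → P4: 10.60, O2: 6.250; O2 is limiting.
theoretical n(P4O10) = (1/5) × 31.25 = 6.250 mol → 1774 g
% yield = 1340 / 1774 × 100 = 75.54 %

75.5 %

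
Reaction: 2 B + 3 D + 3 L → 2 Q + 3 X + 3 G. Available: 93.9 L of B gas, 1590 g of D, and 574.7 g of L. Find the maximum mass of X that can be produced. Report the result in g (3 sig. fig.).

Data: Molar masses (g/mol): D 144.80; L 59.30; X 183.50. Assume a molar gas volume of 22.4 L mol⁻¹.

1150 g

n(B) = 93.90 / 22.4 = 4.192 mol
n(D) = 1590 / 144.80 = 10.98 mol
n(L) = 574.7 / 59.30 = 9.691 mol
n/ν for B = 4.192/2 = 2.096
n/ν for D = 10.98/3 = 3.660
n/ν for L = 9.691/3 = 3.230
Smallest n/ν is B → limiting reagent.
n(X) = (3/2) × 4.192 = 6.288 mol
mass = 6.288 × 183.50 = 1154 g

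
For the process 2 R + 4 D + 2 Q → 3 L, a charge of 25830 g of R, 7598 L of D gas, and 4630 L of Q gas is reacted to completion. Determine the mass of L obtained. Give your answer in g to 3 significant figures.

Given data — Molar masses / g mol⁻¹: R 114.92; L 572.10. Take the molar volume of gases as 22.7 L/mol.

n(R) = 25830 / 114.92 = 224.8 mol
n(D) = 7598 / 22.7 = 334.7 mol
n(Q) = 4630 / 22.7 = 204.0 mol
n/ν for R = 224.8/2 = 112.4
n/ν for D = 334.7/4 = 83.68
n/ν for Q = 204.0/2 = 102.0
Smallest n/ν is D → limiting reagent.
n(L) = (3/4) × 334.7 = 251.0 mol
mass = 251.0 × 572.10 = 143600 g

144000 g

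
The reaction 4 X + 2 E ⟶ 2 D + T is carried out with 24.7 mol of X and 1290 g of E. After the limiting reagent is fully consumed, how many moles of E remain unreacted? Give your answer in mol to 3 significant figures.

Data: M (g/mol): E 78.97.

3.99 mol

n(X) = 24.70 mol
n(E) = 1290 / 78.97 = 16.34 mol
n/ν for X = 24.70/4 = 6.175
n/ν for E = 16.34/2 = 8.170
Smallest n/ν is X → limiting reagent.
E consumed = (2/4) × 24.70 = 12.35 mol
E remaining = 16.34 − 12.35 = 3.990 mol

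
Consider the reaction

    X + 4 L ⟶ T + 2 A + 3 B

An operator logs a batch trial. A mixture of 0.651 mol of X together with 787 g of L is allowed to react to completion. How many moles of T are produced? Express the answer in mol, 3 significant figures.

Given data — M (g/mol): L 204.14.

n(X) = 0.6510 mol
n(L) = 787.0 / 204.14 = 3.855 mol
n/ν for X = 0.6510/1 = 0.6510
n/ν for L = 3.855/4 = 0.9638
Smallest n/ν is X → limiting reagent.
n(T) = (1/1) × 0.6510 = 0.6510 mol

0.651 mol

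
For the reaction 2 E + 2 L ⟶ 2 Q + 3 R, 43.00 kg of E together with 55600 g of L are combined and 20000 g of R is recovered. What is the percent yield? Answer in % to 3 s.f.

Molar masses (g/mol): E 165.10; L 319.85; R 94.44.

81.2 %

n(E) = 43.00×1000 / 165.10 = 260.4 mol
n(L) = 55600 / 319.85 = 173.8 mol
n/ν → E: 130.2, L: 86.90; L is limiting.
theoretical n(R) = (3/2) × 173.8 = 260.7 mol → 24620 g
% yield = 20000 / 24620 × 100 = 81.23 %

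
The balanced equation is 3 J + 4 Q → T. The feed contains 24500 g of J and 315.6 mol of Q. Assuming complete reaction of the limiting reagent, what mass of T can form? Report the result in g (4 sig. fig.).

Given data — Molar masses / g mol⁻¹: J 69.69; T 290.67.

22930 g

n(J) = 24500 / 69.69 = 351.6 mol
n(Q) = 315.6 mol
n/ν → J: 117.2, Q: 78.90; Q is limiting.
n(T) = (1/4) × 315.6 = 78.90 mol
mass = 78.90 × 290.67 = 22930 g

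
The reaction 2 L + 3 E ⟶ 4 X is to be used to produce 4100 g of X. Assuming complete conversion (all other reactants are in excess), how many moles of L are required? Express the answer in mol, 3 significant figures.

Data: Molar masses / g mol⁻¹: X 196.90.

n(X) = 4100 / 196.90 = 20.82 mol
n(L) = (2/4) × 20.82 = 10.41 mol

10.4 mol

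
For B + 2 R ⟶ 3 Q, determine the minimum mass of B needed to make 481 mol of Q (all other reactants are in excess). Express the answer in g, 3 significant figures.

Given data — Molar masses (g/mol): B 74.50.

n(Q) = 481.0 mol
n(B) = (1/3) × 481.0 = 160.3 mol
mass = 160.3 × 74.50 = 11940 g

11900 g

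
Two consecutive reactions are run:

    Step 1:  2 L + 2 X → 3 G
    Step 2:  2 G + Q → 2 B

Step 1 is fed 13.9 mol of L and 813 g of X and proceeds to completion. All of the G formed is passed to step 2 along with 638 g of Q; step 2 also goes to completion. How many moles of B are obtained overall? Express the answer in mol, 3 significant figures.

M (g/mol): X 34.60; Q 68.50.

Step 1:
n(L) = 13.90 mol
n(X) = 813.0 / 34.60 = 23.50 mol
n/ν → L: 6.950, X: 11.75; L is limiting.
n(G) produced = (3/2) × 13.90 = 20.85 mol
Step 2:
n(G) available = 20.85 mol
n(Q) = 638.0 / 68.50 = 9.314 mol
n/ν → G: 10.43, Q: 9.314; Q is limiting.
n(B) = (2/1) × 9.314 = 18.63 mol

18.6 mol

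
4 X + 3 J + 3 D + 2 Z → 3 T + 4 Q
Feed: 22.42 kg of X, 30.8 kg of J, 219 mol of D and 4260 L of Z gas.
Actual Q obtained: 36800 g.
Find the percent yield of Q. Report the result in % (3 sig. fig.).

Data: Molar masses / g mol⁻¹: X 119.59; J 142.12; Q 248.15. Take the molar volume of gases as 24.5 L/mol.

79.1 %

n(X) = 22.42×1000 / 119.59 = 187.5 mol
n(J) = 30.80×1000 / 142.12 = 216.7 mol
n(D) = 219.0 mol
n(Z) = 4260 / 24.5 = 173.9 mol
n/ν for X = 187.5/4 = 46.88
n/ν for J = 216.7/3 = 72.23
n/ν for D = 219.0/3 = 73.00
n/ν for Z = 173.9/2 = 86.95
Smallest n/ν is X → limiting reagent.
theoretical n(Q) = (4/4) × 187.5 = 187.5 mol → 46530 g
% yield = 36800 / 46530 × 100 = 79.09 %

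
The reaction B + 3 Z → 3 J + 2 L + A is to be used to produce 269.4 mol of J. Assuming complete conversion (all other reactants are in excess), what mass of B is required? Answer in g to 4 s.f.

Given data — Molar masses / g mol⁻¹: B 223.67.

20090 g

n(J) = 269.4 mol
n(B) = (1/3) × 269.4 = 89.80 mol
mass = 89.80 × 223.67 = 20090 g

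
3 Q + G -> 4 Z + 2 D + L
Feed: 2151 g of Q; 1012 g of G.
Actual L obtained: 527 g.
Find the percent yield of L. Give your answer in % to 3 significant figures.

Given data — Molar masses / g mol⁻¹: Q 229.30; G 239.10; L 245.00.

n(Q) = 2151 / 229.30 = 9.381 mol
n(G) = 1012 / 239.10 = 4.233 mol
n/ν for Q = 9.381/3 = 3.127
n/ν for G = 4.233/1 = 4.233
Smallest n/ν is Q → limiting reagent.
theoretical n(L) = (1/3) × 9.381 = 3.127 mol → 766.1 g
% yield = 527 / 766.1 × 100 = 68.79 %

68.8 %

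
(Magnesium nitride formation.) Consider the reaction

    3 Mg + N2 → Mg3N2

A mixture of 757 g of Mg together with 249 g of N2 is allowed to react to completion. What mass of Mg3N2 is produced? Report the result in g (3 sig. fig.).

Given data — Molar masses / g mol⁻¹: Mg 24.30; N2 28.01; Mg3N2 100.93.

n(Mg) = 757.0 / 24.30 = 31.15 mol
n(N2) = 249.0 / 28.01 = 8.890 mol
n/ν for Mg = 31.15/3 = 10.38
n/ν for N2 = 8.890/1 = 8.890
Smallest n/ν is N2 → limiting reagent.
n(Mg3N2) = (1/1) × 8.890 = 8.890 mol
mass = 8.890 × 100.93 = 897.3 g

897 g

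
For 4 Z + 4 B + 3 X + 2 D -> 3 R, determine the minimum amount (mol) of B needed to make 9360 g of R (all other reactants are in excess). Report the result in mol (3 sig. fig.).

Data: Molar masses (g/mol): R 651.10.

n(R) = 9360 / 651.10 = 14.38 mol
n(B) = (4/3) × 14.38 = 19.17 mol

19.2 mol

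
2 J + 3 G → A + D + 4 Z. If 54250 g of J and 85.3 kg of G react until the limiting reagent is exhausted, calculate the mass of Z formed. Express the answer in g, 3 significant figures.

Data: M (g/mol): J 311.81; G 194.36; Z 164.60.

57300 g

n(J) = 54250 / 311.81 = 174.0 mol
n(G) = 85.30×1000 / 194.36 = 438.9 mol
n/ν → J: 87.00, G: 146.3; J is limiting.
n(Z) = (4/2) × 174.0 = 348.0 mol
mass = 348.0 × 164.60 = 57280 g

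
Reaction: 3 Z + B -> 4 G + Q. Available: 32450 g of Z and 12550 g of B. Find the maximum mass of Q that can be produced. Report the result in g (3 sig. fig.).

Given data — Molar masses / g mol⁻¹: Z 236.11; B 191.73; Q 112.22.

n(Z) = 32450 / 236.11 = 137.4 mol
n(B) = 12550 / 191.73 = 65.46 mol
n/ν for Z = 137.4/3 = 45.80
n/ν for B = 65.46/1 = 65.46
Smallest n/ν is Z → limiting reagent.
n(Q) = (1/3) × 137.4 = 45.80 mol
mass = 45.80 × 112.22 = 5140 g

5140 g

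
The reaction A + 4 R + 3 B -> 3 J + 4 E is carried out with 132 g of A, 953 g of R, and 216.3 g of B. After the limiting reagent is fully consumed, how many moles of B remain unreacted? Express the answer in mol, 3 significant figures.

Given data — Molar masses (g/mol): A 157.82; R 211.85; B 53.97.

n(A) = 132.0 / 157.82 = 0.8364 mol
n(R) = 953.0 / 211.85 = 4.498 mol
n(B) = 216.3 / 53.97 = 4.008 mol
n/ν → A: 0.8364, R: 1.125, B: 1.336; A is limiting.
B consumed = (3/1) × 0.8364 = 2.509 mol
B remaining = 4.008 − 2.509 = 1.499 mol

1.50 mol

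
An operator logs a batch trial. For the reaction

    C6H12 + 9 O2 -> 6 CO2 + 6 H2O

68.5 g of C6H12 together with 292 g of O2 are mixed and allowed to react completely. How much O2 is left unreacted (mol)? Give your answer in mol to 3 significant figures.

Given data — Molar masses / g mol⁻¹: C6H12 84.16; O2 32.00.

n(C6H12) = 68.50 / 84.16 = 0.8139 mol
n(O2) = 292.0 / 32.00 = 9.125 mol
n/ν for C6H12 = 0.8139/1 = 0.8139
n/ν for O2 = 9.125/9 = 1.014
Smallest n/ν is C6H12 → limiting reagent.
O2 consumed = (9/1) × 0.8139 = 7.325 mol
O2 remaining = 9.125 − 7.325 = 1.800 mol

1.80 mol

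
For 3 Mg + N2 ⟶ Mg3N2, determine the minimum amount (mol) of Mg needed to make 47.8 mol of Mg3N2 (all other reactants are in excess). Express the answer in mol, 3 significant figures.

143 mol

n(Mg3N2) = 47.80 mol
n(Mg) = (3/1) × 47.80 = 143.4 mol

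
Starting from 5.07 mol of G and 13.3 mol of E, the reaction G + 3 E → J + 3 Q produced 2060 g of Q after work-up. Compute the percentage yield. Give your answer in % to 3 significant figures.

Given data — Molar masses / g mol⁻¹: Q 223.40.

69.3 %

n(G) = 5.070 mol
n(E) = 13.30 mol
n/ν → G: 5.070, E: 4.433; E is limiting.
theoretical n(Q) = (3/3) × 13.30 = 13.30 mol → 2971 g
% yield = 2060 / 2971 × 100 = 69.34 %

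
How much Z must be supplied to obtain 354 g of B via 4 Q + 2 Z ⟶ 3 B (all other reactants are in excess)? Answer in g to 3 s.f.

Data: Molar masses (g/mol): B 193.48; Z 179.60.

219 g

n(B) = 354 / 193.48 = 1.830 mol
n(Z) = (2/3) × 1.830 = 1.220 mol
mass = 1.220 × 179.60 = 219.1 g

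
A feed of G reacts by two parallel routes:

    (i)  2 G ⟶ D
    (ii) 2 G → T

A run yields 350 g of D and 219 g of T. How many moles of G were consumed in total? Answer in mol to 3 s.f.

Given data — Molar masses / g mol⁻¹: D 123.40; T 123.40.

9.22 mol

n(D) = 350 / 123.40 = 2.836 mol
n(T) = 219 / 123.40 = 1.775 mol
n(G) via (i) = (2/1)×2.836 = 5.672 mol
n(G) via (ii) = (2/1)×1.775 = 3.550 mol
total n(G) = 5.672 + 3.550 = 9.222 mol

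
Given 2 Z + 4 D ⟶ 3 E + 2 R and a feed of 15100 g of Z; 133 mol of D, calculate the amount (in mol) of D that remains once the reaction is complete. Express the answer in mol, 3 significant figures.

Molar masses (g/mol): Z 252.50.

n(Z) = 15100 / 252.50 = 59.80 mol
n(D) = 133.0 mol
n/ν for Z = 59.80/2 = 29.90
n/ν for D = 133.0/4 = 33.25
Smallest n/ν is Z → limiting reagent.
D consumed = (4/2) × 59.80 = 119.6 mol
D remaining = 133.0 − 119.6 = 13.40 mol

13.4 mol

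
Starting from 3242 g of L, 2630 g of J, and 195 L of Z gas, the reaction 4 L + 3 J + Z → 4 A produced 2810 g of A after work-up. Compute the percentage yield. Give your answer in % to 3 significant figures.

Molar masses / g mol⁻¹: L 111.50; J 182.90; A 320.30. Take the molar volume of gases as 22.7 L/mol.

n(L) = 3242 / 111.50 = 29.08 mol
n(J) = 2630 / 182.90 = 14.38 mol
n(Z) = 195.0 / 22.7 = 8.590 mol
n/ν → L: 7.270, J: 4.793, Z: 8.590; J is limiting.
theoretical n(A) = (4/3) × 14.38 = 19.17 mol → 6140 g
% yield = 2810 / 6140 × 100 = 45.77 %

45.8 %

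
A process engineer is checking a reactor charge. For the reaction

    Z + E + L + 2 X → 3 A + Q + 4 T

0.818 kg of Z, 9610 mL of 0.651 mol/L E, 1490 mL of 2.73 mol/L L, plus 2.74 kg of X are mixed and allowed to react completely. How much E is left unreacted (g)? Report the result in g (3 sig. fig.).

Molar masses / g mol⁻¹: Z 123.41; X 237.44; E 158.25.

346 g

n(Z) = 0.8180×1000 / 123.41 = 6.628 mol
n(E) = 0.651 × 9610/1000 = 6.256 mol
n(L) = 2.73 × 1490/1000 = 4.068 mol
n(X) = 2.740×1000 / 237.44 = 11.54 mol
n/ν → Z: 6.628, E: 6.256, L: 4.068, X: 5.770; L is limiting.
E consumed = (1/1) × 4.068 = 4.068 mol
E remaining = 6.256 − 4.068 = 2.188 mol
mass = 2.188 × 158.25 = 346.3 g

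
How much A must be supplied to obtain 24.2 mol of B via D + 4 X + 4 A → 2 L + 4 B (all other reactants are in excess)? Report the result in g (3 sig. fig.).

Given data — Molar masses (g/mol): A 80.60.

1950 g

n(B) = 24.20 mol
n(A) = (4/4) × 24.20 = 24.20 mol
mass = 24.20 × 80.60 = 1951 g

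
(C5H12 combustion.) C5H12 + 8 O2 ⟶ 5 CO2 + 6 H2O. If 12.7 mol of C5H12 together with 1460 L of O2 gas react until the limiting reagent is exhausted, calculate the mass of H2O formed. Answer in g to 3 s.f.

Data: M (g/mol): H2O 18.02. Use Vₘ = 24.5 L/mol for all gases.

n(C5H12) = 12.70 mol
n(O2) = 1460 / 24.5 = 59.59 mol
n/ν → C5H12: 12.70, O2: 7.449; O2 is limiting.
n(H2O) = (6/8) × 59.59 = 44.69 mol
mass = 44.69 × 18.02 = 805.3 g

805 g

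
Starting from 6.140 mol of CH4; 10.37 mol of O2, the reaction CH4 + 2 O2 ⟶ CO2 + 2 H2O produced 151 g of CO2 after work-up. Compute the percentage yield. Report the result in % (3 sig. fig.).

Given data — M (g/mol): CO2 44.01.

66.2 %

n(CH4) = 6.140 mol
n(O2) = 10.37 mol
n/ν for CH4 = 6.140/1 = 6.140
n/ν for O2 = 10.37/2 = 5.185
Smallest n/ν is O2 → limiting reagent.
theoretical n(CO2) = (1/2) × 10.37 = 5.185 mol → 228.2 g
% yield = 151 / 228.2 × 100 = 66.17 %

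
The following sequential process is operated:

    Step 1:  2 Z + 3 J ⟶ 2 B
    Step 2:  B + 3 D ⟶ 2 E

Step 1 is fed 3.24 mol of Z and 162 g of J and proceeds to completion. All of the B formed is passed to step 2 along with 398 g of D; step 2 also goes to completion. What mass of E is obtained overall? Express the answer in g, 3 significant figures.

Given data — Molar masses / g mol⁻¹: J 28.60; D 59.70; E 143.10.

Step 1:
n(Z) = 3.240 mol
n(J) = 162.0 / 28.60 = 5.664 mol
n/ν → Z: 1.620, J: 1.888; Z is limiting.
n(B) produced = (2/2) × 3.240 = 3.240 mol
Step 2:
n(B) available = 3.240 mol
n(D) = 398.0 / 59.70 = 6.667 mol
n/ν → B: 3.240, D: 2.222; D is limiting.
n(E) = (2/3) × 6.667 = 4.445 mol
mass = 4.445 × 143.10 = 636.1 g

636 g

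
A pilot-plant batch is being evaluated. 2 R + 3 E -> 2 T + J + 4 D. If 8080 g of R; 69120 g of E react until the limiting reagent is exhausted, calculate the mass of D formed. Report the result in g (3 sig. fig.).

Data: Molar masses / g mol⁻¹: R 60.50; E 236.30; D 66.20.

17700 g

n(R) = 8080 / 60.50 = 133.6 mol
n(E) = 69120 / 236.30 = 292.5 mol
n/ν for R = 133.6/2 = 66.80
n/ν for E = 292.5/3 = 97.50
Smallest n/ν is R → limiting reagent.
n(D) = (4/2) × 133.6 = 267.2 mol
mass = 267.2 × 66.20 = 17690 g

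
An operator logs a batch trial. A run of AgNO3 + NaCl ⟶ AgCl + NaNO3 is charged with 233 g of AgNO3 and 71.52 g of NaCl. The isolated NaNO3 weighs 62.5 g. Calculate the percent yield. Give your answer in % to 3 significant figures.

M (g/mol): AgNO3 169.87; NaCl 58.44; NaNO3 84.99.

n(AgNO3) = 233.0 / 169.87 = 1.372 mol
n(NaCl) = 71.52 / 58.44 = 1.224 mol
n/ν → AgNO3: 1.372, NaCl: 1.224; NaCl is limiting.
theoretical n(NaNO3) = (1/1) × 1.224 = 1.224 mol → 104.0 g
% yield = 62.5 / 104.0 × 100 = 60.10 %

60.1 %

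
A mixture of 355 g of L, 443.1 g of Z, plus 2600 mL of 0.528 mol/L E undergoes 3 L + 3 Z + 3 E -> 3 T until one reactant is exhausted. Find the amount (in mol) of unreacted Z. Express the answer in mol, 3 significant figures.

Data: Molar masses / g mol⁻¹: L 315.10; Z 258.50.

0.587 mol

n(L) = 355.0 / 315.10 = 1.127 mol
n(Z) = 443.1 / 258.50 = 1.714 mol
n(E) = 0.528 × 2600/1000 = 1.373 mol
n/ν for L = 1.127/3 = 0.3757
n/ν for Z = 1.714/3 = 0.5713
n/ν for E = 1.373/3 = 0.4577
Smallest n/ν is L → limiting reagent.
Z consumed = (3/3) × 1.127 = 1.127 mol
Z remaining = 1.714 − 1.127 = 0.5870 mol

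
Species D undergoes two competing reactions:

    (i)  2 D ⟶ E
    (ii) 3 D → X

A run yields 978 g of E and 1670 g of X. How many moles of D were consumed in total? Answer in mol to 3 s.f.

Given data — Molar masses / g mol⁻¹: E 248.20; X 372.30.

n(E) = 978 / 248.20 = 3.940 mol
n(X) = 1670 / 372.30 = 4.486 mol
n(D) via (i) = (2/1)×3.940 = 7.880 mol
n(D) via (ii) = (3/1)×4.486 = 13.46 mol
total n(D) = 7.880 + 13.46 = 21.34 mol

21.3 mol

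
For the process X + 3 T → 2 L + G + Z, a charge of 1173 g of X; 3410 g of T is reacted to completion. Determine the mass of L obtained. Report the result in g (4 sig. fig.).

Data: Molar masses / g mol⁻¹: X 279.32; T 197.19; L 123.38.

n(X) = 1173 / 279.32 = 4.199 mol
n(T) = 3410 / 197.19 = 17.29 mol
n/ν → X: 4.199, T: 5.763; X is limiting.
n(L) = (2/1) × 4.199 = 8.398 mol
mass = 8.398 × 123.38 = 1036 g

1036 g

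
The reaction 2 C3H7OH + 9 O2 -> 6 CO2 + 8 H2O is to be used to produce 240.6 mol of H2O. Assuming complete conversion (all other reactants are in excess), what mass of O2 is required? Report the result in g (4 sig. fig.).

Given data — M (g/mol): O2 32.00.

n(H2O) = 240.6 mol
n(O2) = (9/8) × 240.6 = 270.7 mol
mass = 270.7 × 32.00 = 8662 g

8662 g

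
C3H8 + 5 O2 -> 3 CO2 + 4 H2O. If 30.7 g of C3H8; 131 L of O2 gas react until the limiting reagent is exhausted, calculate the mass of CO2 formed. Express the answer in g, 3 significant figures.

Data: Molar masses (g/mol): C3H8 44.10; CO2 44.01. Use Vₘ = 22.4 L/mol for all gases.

n(C3H8) = 30.70 / 44.10 = 0.6961 mol
n(O2) = 131.0 / 22.4 = 5.848 mol
n/ν → C3H8: 0.6961, O2: 1.170; C3H8 is limiting.
n(CO2) = (3/1) × 0.6961 = 2.088 mol
mass = 2.088 × 44.01 = 91.89 g

91.9 g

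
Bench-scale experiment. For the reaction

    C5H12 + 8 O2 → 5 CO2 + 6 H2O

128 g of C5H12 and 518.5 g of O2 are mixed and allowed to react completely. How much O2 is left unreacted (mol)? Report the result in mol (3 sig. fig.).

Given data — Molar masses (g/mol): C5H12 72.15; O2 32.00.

2.01 mol

n(C5H12) = 128.0 / 72.15 = 1.774 mol
n(O2) = 518.5 / 32.00 = 16.20 mol
n/ν for C5H12 = 1.774/1 = 1.774
n/ν for O2 = 16.20/8 = 2.025
Smallest n/ν is C5H12 → limiting reagent.
O2 consumed = (8/1) × 1.774 = 14.19 mol
O2 remaining = 16.20 − 14.19 = 2.010 mol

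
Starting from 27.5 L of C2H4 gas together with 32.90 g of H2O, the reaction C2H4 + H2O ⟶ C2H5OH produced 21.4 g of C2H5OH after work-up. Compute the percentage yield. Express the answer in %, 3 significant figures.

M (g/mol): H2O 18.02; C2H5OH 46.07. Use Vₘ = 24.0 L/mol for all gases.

40.5 %

n(C2H4) = 27.50 / 24.0 = 1.146 mol
n(H2O) = 32.90 / 18.02 = 1.826 mol
n/ν for C2H4 = 1.146/1 = 1.146
n/ν for H2O = 1.826/1 = 1.826
Smallest n/ν is C2H4 → limiting reagent.
theoretical n(C2H5OH) = (1/1) × 1.146 = 1.146 mol → 52.80 g
% yield = 21.4 / 52.80 × 100 = 40.53 %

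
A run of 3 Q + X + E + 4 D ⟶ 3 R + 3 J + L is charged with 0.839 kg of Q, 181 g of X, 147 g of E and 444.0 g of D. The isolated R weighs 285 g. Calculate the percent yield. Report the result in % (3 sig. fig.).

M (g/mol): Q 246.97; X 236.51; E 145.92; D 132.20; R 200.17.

n(Q) = 0.8390×1000 / 246.97 = 3.397 mol
n(X) = 181.0 / 236.51 = 0.7653 mol
n(E) = 147.0 / 145.92 = 1.007 mol
n(D) = 444.0 / 132.20 = 3.359 mol
n/ν for Q = 3.397/3 = 1.132
n/ν for X = 0.7653/1 = 0.7653
n/ν for E = 1.007/1 = 1.007
n/ν for D = 3.359/4 = 0.8398
Smallest n/ν is X → limiting reagent.
theoretical n(R) = (3/1) × 0.7653 = 2.296 mol → 459.6 g
% yield = 285 / 459.6 × 100 = 62.01 %

62.0 %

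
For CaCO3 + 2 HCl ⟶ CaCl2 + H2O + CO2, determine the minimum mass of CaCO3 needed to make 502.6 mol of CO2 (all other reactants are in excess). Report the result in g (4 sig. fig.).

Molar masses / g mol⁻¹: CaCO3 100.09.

50310 g

n(CO2) = 502.6 mol
n(CaCO3) = (1/1) × 502.6 = 502.6 mol
mass = 502.6 × 100.09 = 50310 g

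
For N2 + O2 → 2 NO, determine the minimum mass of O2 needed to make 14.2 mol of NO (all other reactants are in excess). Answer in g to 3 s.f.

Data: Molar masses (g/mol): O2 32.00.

227 g

n(NO) = 14.20 mol
n(O2) = (1/2) × 14.20 = 7.100 mol
mass = 7.100 × 32.00 = 227.2 g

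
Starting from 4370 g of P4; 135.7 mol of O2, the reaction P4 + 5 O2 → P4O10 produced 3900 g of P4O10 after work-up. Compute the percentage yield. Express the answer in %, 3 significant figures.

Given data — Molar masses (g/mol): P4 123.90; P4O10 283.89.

50.6 %

n(P4) = 4370 / 123.90 = 35.27 mol
n(O2) = 135.7 mol
n/ν for P4 = 35.27/1 = 35.27
n/ν for O2 = 135.7/5 = 27.14
Smallest n/ν is O2 → limiting reagent.
theoretical n(P4O10) = (1/5) × 135.7 = 27.14 mol → 7705 g
% yield = 3900 / 7705 × 100 = 50.62 %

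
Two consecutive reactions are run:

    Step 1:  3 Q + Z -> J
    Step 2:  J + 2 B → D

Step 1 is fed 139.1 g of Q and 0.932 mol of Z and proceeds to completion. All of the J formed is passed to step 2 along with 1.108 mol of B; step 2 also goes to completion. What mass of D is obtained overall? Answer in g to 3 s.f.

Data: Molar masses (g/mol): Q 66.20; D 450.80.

Step 1:
n(Q) = 139.1 / 66.20 = 2.101 mol
n(Z) = 0.9320 mol
n/ν for Q = 2.101/3 = 0.7003
n/ν for Z = 0.9320/1 = 0.9320
Smallest n/ν is Q → limiting reagent.
n(J) produced = (1/3) × 2.101 = 0.7003 mol
Step 2:
n(J) available = 0.7003 mol
n(B) = 1.108 mol
n/ν for J = 0.7003/1 = 0.7003
n/ν for B = 1.108/2 = 0.5540
Smallest n/ν is B → limiting reagent.
n(D) = (1/2) × 1.108 = 0.5540 mol
mass = 0.5540 × 450.80 = 249.7 g

250 g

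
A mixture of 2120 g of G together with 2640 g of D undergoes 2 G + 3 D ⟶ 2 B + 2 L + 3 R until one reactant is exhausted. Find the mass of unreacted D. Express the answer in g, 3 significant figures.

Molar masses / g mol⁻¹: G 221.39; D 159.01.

n(G) = 2120 / 221.39 = 9.576 mol
n(D) = 2640 / 159.01 = 16.60 mol
n/ν for G = 9.576/2 = 4.788
n/ν for D = 16.60/3 = 5.533
Smallest n/ν is G → limiting reagent.
D consumed = (3/2) × 9.576 = 14.36 mol
D remaining = 16.60 − 14.36 = 2.240 mol
mass = 2.240 × 159.01 = 356.2 g

356 g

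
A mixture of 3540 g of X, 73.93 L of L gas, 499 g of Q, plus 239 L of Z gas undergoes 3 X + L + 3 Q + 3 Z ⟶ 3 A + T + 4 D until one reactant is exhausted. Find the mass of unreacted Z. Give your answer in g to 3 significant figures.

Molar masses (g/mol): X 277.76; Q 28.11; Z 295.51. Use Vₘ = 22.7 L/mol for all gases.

224 g

n(X) = 3540 / 277.76 = 12.74 mol
n(L) = 73.93 / 22.7 = 3.257 mol
n(Q) = 499.0 / 28.11 = 17.75 mol
n(Z) = 239.0 / 22.7 = 10.53 mol
n/ν → X: 4.247, L: 3.257, Q: 5.917, Z: 3.510; L is limiting.
Z consumed = (3/1) × 3.257 = 9.771 mol
Z remaining = 10.53 − 9.771 = 0.7590 mol
mass = 0.7590 × 295.51 = 224.3 g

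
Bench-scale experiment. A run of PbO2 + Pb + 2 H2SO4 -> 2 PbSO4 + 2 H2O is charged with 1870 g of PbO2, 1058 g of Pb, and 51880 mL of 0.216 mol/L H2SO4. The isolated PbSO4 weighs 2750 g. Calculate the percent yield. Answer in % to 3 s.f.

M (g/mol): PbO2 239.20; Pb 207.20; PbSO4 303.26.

88.8 %

n(PbO2) = 1870 / 239.20 = 7.818 mol
n(Pb) = 1058 / 207.20 = 5.106 mol
n(H2SO4) = 0.216 × 51880/1000 = 11.21 mol
n/ν for PbO2 = 7.818/1 = 7.818
n/ν for Pb = 5.106/1 = 5.106
n/ν for H2SO4 = 11.21/2 = 5.605
Smallest n/ν is Pb → limiting reagent.
theoretical n(PbSO4) = (2/1) × 5.106 = 10.21 mol → 3096 g
% yield = 2750 / 3096 × 100 = 88.82 %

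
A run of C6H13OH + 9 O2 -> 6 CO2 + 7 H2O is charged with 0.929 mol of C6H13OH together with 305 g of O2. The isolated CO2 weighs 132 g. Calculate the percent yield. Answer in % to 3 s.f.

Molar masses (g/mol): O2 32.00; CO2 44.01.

53.8 %

n(C6H13OH) = 0.9290 mol
n(O2) = 305.0 / 32.00 = 9.531 mol
n/ν → C6H13OH: 0.9290, O2: 1.059; C6H13OH is limiting.
theoretical n(CO2) = (6/1) × 0.9290 = 5.574 mol → 245.3 g
% yield = 132 / 245.3 × 100 = 53.81 %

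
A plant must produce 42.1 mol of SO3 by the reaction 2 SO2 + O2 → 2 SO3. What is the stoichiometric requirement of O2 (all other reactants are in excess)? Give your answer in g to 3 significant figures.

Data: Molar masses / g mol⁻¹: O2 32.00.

674 g

n(SO3) = 42.10 mol
n(O2) = (1/2) × 42.10 = 21.05 mol
mass = 21.05 × 32.00 = 673.6 g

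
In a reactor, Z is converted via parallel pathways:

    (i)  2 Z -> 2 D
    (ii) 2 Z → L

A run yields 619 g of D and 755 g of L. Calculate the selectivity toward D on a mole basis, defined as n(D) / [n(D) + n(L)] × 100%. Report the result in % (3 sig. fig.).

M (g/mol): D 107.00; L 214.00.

62.1 %

n(D) = 619 / 107.00 = 5.785 mol
n(L) = 755 / 214.00 = 3.528 mol
selectivity = 5.785/(5.785+3.528) × 100 = 62.12 %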